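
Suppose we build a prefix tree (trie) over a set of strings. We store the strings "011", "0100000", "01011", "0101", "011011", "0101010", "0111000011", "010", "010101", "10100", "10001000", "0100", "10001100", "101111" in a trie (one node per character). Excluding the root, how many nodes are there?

40

Count nodes per top-level branch (shared prefixes stored once):
  '0'-branch (010, 0100, 0100000, 0101, 010101, 0101010, 01011, 011, 011011, 0111000011): 23 nodes
  '1'-branch (10001000, 10001100, 10100, 101111): 17 nodes
Sum: 40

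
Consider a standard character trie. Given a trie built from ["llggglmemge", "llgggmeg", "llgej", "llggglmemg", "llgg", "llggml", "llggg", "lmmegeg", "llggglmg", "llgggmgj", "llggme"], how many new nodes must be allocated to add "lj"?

"l" is already a path in the trie; the remaining "j" must be added.
So 2 − 1 = 1 new nodes.

1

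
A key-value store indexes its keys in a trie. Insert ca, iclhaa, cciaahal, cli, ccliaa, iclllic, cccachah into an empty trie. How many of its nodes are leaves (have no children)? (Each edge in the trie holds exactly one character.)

7

Leaves are exactly the stored words that no other stored word extends.
Those words: "ca", "cccachah", "cciaahal", "ccliaa", "cli", "iclhaa", "iclllic"
Leaf count: 7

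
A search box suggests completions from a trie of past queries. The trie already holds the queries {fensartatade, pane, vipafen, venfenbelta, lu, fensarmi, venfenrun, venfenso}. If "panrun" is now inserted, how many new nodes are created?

Walking "panrun" from the root, the first 3 characters ("pan") follow existing edges; "r" is the first miss.
New nodes needed: |"panrun"| − 3 = 6 − 3 = 3.

3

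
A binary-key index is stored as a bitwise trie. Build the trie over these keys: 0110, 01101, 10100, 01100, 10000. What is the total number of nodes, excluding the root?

For each word, the new-node count is its length minus the longest prefix already in the trie:
  "0110" → 4 new (0, 1, 1, 0)
  "01101" → prefix "0110" already present; 1 new (1)
  "10100" → 5 new (1, 0, 1, 0, 0)
  "01100" → prefix "0110" already present; 1 new (0)
  "10000" → prefix "10" already present; 3 new (0, 0, 0)
Total nodes = 4 + 1 + 5 + 1 + 3 = 14

14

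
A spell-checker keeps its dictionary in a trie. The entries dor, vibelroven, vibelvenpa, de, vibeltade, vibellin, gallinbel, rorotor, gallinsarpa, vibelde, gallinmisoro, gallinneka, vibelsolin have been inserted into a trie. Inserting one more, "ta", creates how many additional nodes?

2

Nothing in the trie begins with "t"; the whole of "ta" is new.
2 − 0 = 2 new nodes.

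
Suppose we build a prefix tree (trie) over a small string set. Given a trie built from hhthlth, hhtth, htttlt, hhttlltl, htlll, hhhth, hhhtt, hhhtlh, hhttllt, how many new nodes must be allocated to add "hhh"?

0

Every character of "hhh" already lies on an existing path (it is a prefix of some stored word).
No new nodes are needed: 0.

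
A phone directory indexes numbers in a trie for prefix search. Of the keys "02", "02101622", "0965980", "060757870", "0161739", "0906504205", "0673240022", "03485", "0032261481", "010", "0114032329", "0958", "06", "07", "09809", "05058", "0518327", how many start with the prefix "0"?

17

Walk to "0"; the words in its subtree are exactly those with that prefix.
Words under "0": 0032261481, 010, 0114032329, 0161739, 02, 02101622, 03485, 05058, 0518327, 06, 060757870, 0673240022, 07, 0906504205, 0958, 0965980, 09809
Count: 17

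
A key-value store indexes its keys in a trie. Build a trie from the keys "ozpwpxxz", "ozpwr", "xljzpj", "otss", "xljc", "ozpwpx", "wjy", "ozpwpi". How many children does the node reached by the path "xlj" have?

2

Walk "xlj" from the root, arriving at one node.
Distinct next characters after "xlj": c, z.
That node has 2 child edges.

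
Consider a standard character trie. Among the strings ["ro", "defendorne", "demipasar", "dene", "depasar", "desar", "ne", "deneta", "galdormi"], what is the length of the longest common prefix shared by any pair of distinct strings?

Equivalently: take the maximum, over all pairs, of their longest common prefix length.
"dene" and "deneta" agree on "dene" (4 characters) before diverging; nothing deeper is shared.
Longest shared-prefix length: 4

4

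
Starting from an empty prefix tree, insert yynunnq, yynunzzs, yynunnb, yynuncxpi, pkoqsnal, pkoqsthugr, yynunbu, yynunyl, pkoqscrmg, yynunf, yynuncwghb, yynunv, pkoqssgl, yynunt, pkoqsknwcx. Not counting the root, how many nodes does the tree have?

Count nodes per top-level branch (shared prefixes stored once):
  'p'-branch (pkoqscrmg, pkoqsknwcx, pkoqsnal, pkoqssgl, pkoqsthugr): 25 nodes
  'y'-branch (yynunbu, yynuncwghb, yynuncxpi, yynunf, yynunnb, yynunnq, yynunt, yynunv, yynunyl, yynunzzs): 26 nodes
Sum: 51

51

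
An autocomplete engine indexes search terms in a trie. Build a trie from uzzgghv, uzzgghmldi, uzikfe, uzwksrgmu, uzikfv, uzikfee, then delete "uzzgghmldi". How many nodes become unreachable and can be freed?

4

After clearing the end-marker at "uzzgghmldi", prune upward until reaching a node still needed by another word.
The suffix "mldi" (4 nodes) is used only by "uzzgghmldi"; the node for "uzzggh" still has the child "v", so pruning stops there.
Nodes removed: 4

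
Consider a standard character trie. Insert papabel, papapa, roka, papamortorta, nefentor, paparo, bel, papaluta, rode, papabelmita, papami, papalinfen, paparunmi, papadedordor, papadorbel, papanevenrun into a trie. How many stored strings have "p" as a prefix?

12

Traverse to the node for "p", then collect every word in that subtree.
Words under "p": papabel, papabelmita, papadedordor, papadorbel, papalinfen, papaluta, papami, papamortorta, papanevenrun, papapa, paparo, paparunmi
Count: 12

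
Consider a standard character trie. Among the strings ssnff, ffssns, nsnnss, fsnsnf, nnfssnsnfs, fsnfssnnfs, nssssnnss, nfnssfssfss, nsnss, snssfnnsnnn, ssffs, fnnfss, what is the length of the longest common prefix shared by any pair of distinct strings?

The deepest shared node is where two words last agree before diverging.
"fsnfssnnfs" and "fsnsnf" agree on "fsn" (3 characters) before diverging; nothing deeper is shared.
Longest shared-prefix length: 3

3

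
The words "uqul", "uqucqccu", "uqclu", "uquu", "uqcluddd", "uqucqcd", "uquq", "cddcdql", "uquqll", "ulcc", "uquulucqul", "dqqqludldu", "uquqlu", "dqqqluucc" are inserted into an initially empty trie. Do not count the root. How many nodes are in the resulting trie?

Trace insertions, counting only characters that open a new branch:
  "uqul" → 4 new (u, q, u, l)
  "uqucqccu" → prefix "uqu" already present; 5 new (c, q, c, c, u)
  "uqclu" → prefix "uq" already present; 3 new (c, l, u)
  "uquu" → prefix "uqu" already present; 1 new (u)
  "uqcluddd" → prefix "uqclu" already present; 3 new (d, d, d)
  "uqucqcd" → prefix "uqucqc" already present; 1 new (d)
  "uquq" → prefix "uqu" already present; 1 new (q)
  "cddcdql" → 7 new (c, d, d, c, d, q, l)
  "uquqll" → prefix "uquq" already present; 2 new (l, l)
  "ulcc" → prefix "u" already present; 3 new (l, c, c)
  "uquulucqul" → prefix "uquu" already present; 6 new (l, u, c, q, u, l)
  "dqqqludldu" → 10 new (d, q, q, q, l, u, d, l, d, u)
  "uquqlu" → prefix "uquql" already present; 1 new (u)
  "dqqqluucc" → prefix "dqqqlu" already present; 3 new (u, c, c)
Total nodes = 4 + 5 + 3 + 1 + 3 + 1 + 1 + 7 + 2 + 3 + 6 + 10 + 1 + 3 = 50

50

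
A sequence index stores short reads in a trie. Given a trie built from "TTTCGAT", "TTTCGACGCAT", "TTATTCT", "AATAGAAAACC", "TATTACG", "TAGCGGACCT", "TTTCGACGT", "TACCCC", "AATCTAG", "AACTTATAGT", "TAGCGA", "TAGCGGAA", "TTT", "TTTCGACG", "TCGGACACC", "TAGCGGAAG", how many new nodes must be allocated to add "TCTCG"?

The longest prefix of "TCTCG" already in the trie is "TC" (length 2).
So 5 − 2 = 3 new nodes.

3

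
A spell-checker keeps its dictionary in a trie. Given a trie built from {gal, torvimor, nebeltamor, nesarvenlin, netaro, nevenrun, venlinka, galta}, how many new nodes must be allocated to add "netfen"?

3

"net" is already a path in the trie; the remaining "fen" must be added.
Each of the 3 remaining characters creates one node.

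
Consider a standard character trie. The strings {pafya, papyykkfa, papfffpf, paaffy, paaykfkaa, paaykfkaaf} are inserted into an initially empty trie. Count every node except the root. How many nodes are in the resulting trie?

Trie structure (* marks end of a word):
(root)
└─ p
   └─ a
      ├─ a
      │  ├─ f
      │  │  └─ f
      │  │     └─ y *
      │  └─ y
      │     └─ k
      │        └─ f
      │           └─ k
      │              └─ a
      │                 └─ a *
      │                    └─ f *
      ├─ f
      │  └─ y
      │     └─ a *
      └─ p
         ├─ f
         │  └─ f
         │     └─ f
         │        └─ p
         │           └─ f *
         └─ y
            └─ y
               └─ k
                  └─ k
                     └─ f
                        └─ a *
Counting every labelled node above: 28.

28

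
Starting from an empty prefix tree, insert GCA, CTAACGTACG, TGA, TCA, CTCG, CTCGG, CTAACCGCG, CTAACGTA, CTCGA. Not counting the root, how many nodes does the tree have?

26

Insert word by word; a character creates a node only if that edge doesn't already exist:
  "GCA" → 3 new (G, C, A)
  "CTAACGTACG" → 10 new (C, T, A, A, C, G, T, A, C, G)
  "TGA" → 3 new (T, G, A)
  "TCA" → prefix "T" already present; 2 new (C, A)
  "CTCG" → prefix "CT" already present; 2 new (C, G)
  "CTCGG" → prefix "CTCG" already present; 1 new (G)
  "CTAACCGCG" → prefix "CTAAC" already present; 4 new (C, G, C, G)
  "CTAACGTA" → prefix "CTAACGTA" already present; 0 new (none)
  "CTCGA" → prefix "CTCG" already present; 1 new (A)
Total nodes = 3 + 10 + 3 + 2 + 2 + 1 + 4 + 0 + 1 = 26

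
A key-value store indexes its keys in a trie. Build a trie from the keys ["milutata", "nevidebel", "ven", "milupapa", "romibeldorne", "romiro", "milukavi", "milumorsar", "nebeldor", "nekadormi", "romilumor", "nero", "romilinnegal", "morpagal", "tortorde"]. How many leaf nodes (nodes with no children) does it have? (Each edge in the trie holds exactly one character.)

A leaf is a node with no children — equivalently, the end of a word that is not a proper prefix of any other stored word.
Those words: "milukavi", "milumorsar", "milupapa", "milutata", "morpagal", "nebeldor", "nekadormi", "nero", "nevidebel", "romibeldorne", "romilinnegal", "romilumor", "romiro", "tortorde", "ven"
Leaf count: 15

15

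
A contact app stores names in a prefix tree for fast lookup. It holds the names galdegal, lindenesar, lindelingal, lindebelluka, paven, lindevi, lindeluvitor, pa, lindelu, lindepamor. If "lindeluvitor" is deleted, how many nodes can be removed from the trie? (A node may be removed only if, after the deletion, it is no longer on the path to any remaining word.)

Walk "lindeluvitor" from the leaf back toward the root, removing each node that no remaining word uses.
The suffix "vitor" (5 nodes) is used only by "lindeluvitor"; "lindelu" is itself a stored word, so pruning stops there.
Nodes removed: 5

5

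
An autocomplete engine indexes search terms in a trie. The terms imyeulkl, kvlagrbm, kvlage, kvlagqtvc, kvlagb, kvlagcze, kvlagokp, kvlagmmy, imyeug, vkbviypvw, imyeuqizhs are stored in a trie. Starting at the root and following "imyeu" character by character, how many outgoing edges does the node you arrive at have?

3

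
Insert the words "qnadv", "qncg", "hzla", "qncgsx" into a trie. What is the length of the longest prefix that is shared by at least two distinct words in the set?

4

Equivalently: take the maximum, over all pairs, of their longest common prefix length.
"qncg" and "qncgsx" agree on "qncg" (4 characters) before diverging; nothing deeper is shared.
Longest shared-prefix length: 4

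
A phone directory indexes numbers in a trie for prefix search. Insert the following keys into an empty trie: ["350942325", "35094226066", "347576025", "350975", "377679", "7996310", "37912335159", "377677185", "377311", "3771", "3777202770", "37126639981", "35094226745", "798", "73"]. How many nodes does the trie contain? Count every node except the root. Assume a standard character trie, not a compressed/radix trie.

Count nodes per top-level branch (shared prefixes stored once):
  '3'-branch (347576025, 35094226066, 35094226745, 350942325, 350975, 37126639981, 3771, 377311, 377677185, 377679, 3777202770, 37912335159): 65 nodes
  '7'-branch (73, 798, 7996310): 9 nodes
Sum: 74

74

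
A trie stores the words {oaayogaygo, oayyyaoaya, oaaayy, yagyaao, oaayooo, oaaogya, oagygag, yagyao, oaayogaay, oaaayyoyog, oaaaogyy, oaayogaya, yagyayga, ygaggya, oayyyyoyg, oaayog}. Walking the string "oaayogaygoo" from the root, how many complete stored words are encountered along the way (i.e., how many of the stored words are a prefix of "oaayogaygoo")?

Traverse "oaayogaygoo" character by character; count nodes along the way that are marked as word ends.
Prefixes of the query that are stored words: "oaayog", "oaayogaygo"
Count: 2

2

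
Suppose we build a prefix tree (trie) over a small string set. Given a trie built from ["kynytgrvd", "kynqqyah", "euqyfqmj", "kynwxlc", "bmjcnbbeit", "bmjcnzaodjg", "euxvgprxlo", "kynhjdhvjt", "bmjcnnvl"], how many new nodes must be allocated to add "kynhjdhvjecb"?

The longest prefix of "kynhjdhvjecb" already in the trie is "kynhjdhvj" (length 9).
So 12 − 9 = 3 new nodes.

3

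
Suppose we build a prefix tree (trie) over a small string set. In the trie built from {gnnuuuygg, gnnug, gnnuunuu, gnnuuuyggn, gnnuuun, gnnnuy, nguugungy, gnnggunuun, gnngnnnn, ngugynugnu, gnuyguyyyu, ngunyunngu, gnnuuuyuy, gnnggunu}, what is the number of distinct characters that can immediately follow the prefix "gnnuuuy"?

2

The children of the "gnnuuuy" node are the distinct next characters among strings starting with "gnnuuuy".
Characters that immediately follow "gnnuuuy" among the stored strings: {g, u}.
That node has 2 child edges.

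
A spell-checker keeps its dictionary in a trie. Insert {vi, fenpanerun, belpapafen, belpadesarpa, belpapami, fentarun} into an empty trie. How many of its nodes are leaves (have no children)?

Leaves are exactly the stored words that no other stored word extends.
Those words: "belpadesarpa", "belpapafen", "belpapami", "fenpanerun", "fentarun", "vi"
Leaf count: 6

6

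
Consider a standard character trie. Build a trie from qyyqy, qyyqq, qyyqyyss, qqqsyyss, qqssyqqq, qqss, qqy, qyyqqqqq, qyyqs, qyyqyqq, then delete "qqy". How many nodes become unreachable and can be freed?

1

After clearing the end-marker at "qqy", prune upward until reaching a node still needed by another word.
The suffix "y" (1 node) is used only by "qqy"; the node for "qq" still has the child "q", so pruning stops there.
Nodes removed: 1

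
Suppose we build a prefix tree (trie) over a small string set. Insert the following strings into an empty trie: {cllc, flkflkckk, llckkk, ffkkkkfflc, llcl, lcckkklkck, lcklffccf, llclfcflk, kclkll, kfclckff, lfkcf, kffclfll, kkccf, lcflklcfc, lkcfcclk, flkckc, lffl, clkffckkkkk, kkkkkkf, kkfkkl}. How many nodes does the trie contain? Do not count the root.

Insert word by word; a character creates a node only if that edge doesn't already exist:
  "cllc" → 4 new (c, l, l, c)
  "flkflkckk" → 9 new (f, l, k, f, l, k, c, k, k)
  "llckkk" → 6 new (l, l, c, k, k, k)
  "ffkkkkfflc" → prefix "f" already present; 9 new (f, k, k, k, k, f, f, l, c)
  "llcl" → prefix "llc" already present; 1 new (l)
  "lcckkklkck" → prefix "l" already present; 9 new (c, c, k, k, k, l, k, c, k)
  "lcklffccf" → prefix "lc" already present; 7 new (k, l, f, f, c, c, f)
  "llclfcflk" → prefix "llcl" already present; 5 new (f, c, f, l, k)
  "kclkll" → 6 new (k, c, l, k, l, l)
  "kfclckff" → prefix "k" already present; 7 new (f, c, l, c, k, f, f)
  "lfkcf" → prefix "l" already present; 4 new (f, k, c, f)
  "kffclfll" → prefix "kf" already present; 6 new (f, c, l, f, l, l)
  "kkccf" → prefix "k" already present; 4 new (k, c, c, f)
  "lcflklcfc" → prefix "lc" already present; 7 new (f, l, k, l, c, f, c)
  "lkcfcclk" → prefix "l" already present; 7 new (k, c, f, c, c, l, k)
  "flkckc" → prefix "flk" already present; 3 new (c, k, c)
  "lffl" → prefix "lf" already present; 2 new (f, l)
  "clkffckkkkk" → prefix "cl" already present; 9 new (k, f, f, c, k, k, k, k, k)
  "kkkkkkf" → prefix "kk" already present; 5 new (k, k, k, k, f)
  "kkfkkl" → prefix "kk" already present; 4 new (f, k, k, l)
Total nodes = 4 + 9 + 6 + 9 + 1 + 9 + 7 + 5 + 6 + 7 + 4 + 6 + 4 + 7 + 7 + 3 + 2 + 9 + 5 + 4 = 114

114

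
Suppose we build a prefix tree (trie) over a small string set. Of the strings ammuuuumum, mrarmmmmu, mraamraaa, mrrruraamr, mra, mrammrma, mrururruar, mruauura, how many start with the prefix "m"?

7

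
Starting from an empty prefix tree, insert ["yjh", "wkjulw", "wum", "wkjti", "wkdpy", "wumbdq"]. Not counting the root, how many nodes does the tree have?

Trie structure (* marks end of a word):
(root)
├─ w
│  ├─ k
│  │  ├─ d
│  │  │  └─ p
│  │  │     └─ y *
│  │  └─ j
│  │     ├─ t
│  │     │  └─ i *
│  │     └─ u
│  │        └─ l
│  │           └─ w *
│  └─ u
│     └─ m *
│        └─ b
│           └─ d
│              └─ q *
└─ y
   └─ j
      └─ h *
Counting every labelled node above: 19.

19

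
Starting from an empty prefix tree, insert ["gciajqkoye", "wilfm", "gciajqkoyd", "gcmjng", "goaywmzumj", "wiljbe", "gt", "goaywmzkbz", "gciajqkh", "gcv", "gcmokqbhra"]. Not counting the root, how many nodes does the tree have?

45

Count nodes per top-level branch (shared prefixes stored once):
  'g'-branch (gciajqkh, gciajqkoyd, gciajqkoye, gcmjng, gcmokqbhra, gcv, goaywmzkbz, goaywmzumj, gt): 37 nodes
  'w'-branch (wilfm, wiljbe): 8 nodes
Sum: 45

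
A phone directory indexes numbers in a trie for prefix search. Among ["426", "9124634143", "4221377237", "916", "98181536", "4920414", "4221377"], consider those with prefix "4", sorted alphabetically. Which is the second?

DFS of the "4" subtree visits, in order: "4221377", "4221377237", "426", "4920414"
Position 2: 4221377237

4221377237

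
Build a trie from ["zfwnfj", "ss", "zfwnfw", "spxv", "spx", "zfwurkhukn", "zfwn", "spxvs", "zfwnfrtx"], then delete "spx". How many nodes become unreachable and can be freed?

Walk "spx" from the leaf back toward the root, removing each node that no remaining word uses.
Every node on "spx" is still needed (e.g. by "spxv"), so nothing is freed.
Nodes removed: 0

0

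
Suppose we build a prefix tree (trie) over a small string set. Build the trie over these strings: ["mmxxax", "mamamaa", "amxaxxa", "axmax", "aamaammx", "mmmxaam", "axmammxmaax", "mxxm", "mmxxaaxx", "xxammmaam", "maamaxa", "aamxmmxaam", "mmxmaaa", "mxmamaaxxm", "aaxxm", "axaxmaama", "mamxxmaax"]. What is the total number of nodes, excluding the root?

97

For each word, the new-node count is its length minus the longest prefix already in the trie:
  "mmxxax" → 6 new (m, m, x, x, a, x)
  "mamamaa" → prefix "m" already present; 6 new (a, m, a, m, a, a)
  "amxaxxa" → 7 new (a, m, x, a, x, x, a)
  "axmax" → prefix "a" already present; 4 new (x, m, a, x)
  "aamaammx" → prefix "a" already present; 7 new (a, m, a, a, m, m, x)
  "mmmxaam" → prefix "mm" already present; 5 new (m, x, a, a, m)
  "axmammxmaax" → prefix "axma" already present; 7 new (m, m, x, m, a, a, x)
  "mxxm" → prefix "m" already present; 3 new (x, x, m)
  "mmxxaaxx" → prefix "mmxxa" already present; 3 new (a, x, x)
  "xxammmaam" → 9 new (x, x, a, m, m, m, a, a, m)
  "maamaxa" → prefix "ma" already present; 5 new (a, m, a, x, a)
  "aamxmmxaam" → prefix "aam" already present; 7 new (x, m, m, x, a, a, m)
  "mmxmaaa" → prefix "mmx" already present; 4 new (m, a, a, a)
  "mxmamaaxxm" → prefix "mx" already present; 8 new (m, a, m, a, a, x, x, m)
  "aaxxm" → prefix "aa" already present; 3 new (x, x, m)
  "axaxmaama" → prefix "ax" already present; 7 new (a, x, m, a, a, m, a)
  "mamxxmaax" → prefix "mam" already present; 6 new (x, x, m, a, a, x)
Total nodes = 6 + 6 + 7 + 4 + 7 + 5 + 7 + 3 + 3 + 9 + 5 + 7 + 4 + 8 + 3 + 7 + 6 = 97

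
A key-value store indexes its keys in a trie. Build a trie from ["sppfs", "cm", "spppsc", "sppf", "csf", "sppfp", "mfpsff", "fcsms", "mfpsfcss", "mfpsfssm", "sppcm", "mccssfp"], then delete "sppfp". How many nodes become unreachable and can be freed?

After clearing the end-marker at "sppfp", prune upward until reaching a node still needed by another word.
The suffix "p" (1 node) is used only by "sppfp"; the node for "sppf" still has the child "s", so pruning stops there.
Nodes removed: 1

1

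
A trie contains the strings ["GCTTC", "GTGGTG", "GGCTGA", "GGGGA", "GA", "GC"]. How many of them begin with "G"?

Filter for entries beginning with "G":
Matches: "GA", "GC", "GCTTC", "GGCTGA", "GGGGA", "GTGGTG"
Count: 6

6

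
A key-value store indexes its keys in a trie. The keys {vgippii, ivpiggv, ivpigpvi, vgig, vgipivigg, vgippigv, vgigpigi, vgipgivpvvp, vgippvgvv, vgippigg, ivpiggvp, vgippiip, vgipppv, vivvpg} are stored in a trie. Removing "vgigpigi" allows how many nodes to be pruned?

Walk "vgigpigi" from the leaf back toward the root, removing each node that no remaining word uses.
The suffix "pigi" (4 nodes) is used only by "vgigpigi"; "vgig" is itself a stored word, so pruning stops there.
Nodes removed: 4

4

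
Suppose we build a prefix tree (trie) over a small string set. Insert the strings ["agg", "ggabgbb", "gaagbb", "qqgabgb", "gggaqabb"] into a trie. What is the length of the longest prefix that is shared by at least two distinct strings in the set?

2

Look for the deepest trie node that still has at least two words in its subtree.
"ggabgbb" and "gggaqabb" agree on "gg" (2 characters) before diverging; nothing deeper is shared.
Longest shared-prefix length: 2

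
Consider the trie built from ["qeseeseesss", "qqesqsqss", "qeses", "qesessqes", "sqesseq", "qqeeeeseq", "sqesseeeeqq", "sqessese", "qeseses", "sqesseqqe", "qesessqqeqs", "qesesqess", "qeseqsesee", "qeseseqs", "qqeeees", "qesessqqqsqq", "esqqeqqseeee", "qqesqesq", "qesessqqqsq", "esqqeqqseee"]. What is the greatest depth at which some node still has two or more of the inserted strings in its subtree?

Look for the deepest trie node that still has at least two words in its subtree.
"esqqeqqseee" and "esqqeqqseeee" agree on "esqqeqqseee" (11 characters) before diverging; nothing deeper is shared.
Longest shared-prefix length: 11

11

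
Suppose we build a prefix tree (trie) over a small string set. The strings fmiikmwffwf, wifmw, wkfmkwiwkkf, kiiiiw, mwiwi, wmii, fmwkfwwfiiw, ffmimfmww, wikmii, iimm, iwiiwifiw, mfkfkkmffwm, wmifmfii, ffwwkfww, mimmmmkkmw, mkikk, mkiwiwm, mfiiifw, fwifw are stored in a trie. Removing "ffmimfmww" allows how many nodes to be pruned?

A node on "ffmimfmww"'s path can go only if nothing else ends at it or branches off below it.
The suffix "mimfmww" (7 nodes) is used only by "ffmimfmww"; the node for "ff" still has the child "w", so pruning stops there.
Nodes removed: 7

7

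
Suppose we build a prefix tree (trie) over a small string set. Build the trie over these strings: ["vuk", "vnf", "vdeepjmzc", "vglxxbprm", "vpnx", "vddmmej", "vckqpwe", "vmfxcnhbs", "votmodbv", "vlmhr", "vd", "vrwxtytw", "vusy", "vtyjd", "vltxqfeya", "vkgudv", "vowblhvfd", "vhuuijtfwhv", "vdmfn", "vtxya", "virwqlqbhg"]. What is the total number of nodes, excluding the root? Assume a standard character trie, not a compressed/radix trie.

Trace insertions, counting only characters that open a new branch:
  "vuk" → 3 new (v, u, k)
  "vnf" → prefix "v" already present; 2 new (n, f)
  "vdeepjmzc" → prefix "v" already present; 8 new (d, e, e, p, j, m, z, c)
  "vglxxbprm" → prefix "v" already present; 8 new (g, l, x, x, b, p, r, m)
  "vpnx" → prefix "v" already present; 3 new (p, n, x)
  "vddmmej" → prefix "vd" already present; 5 new (d, m, m, e, j)
  "vckqpwe" → prefix "v" already present; 6 new (c, k, q, p, w, e)
  "vmfxcnhbs" → prefix "v" already present; 8 new (m, f, x, c, n, h, b, s)
  "votmodbv" → prefix "v" already present; 7 new (o, t, m, o, d, b, v)
  "vlmhr" → prefix "v" already present; 4 new (l, m, h, r)
  "vd" → prefix "vd" already present; 0 new (none)
  "vrwxtytw" → prefix "v" already present; 7 new (r, w, x, t, y, t, w)
  "vusy" → prefix "vu" already present; 2 new (s, y)
  "vtyjd" → prefix "v" already present; 4 new (t, y, j, d)
  "vltxqfeya" → prefix "vl" already present; 7 new (t, x, q, f, e, y, a)
  "vkgudv" → prefix "v" already present; 5 new (k, g, u, d, v)
  "vowblhvfd" → prefix "vo" already present; 7 new (w, b, l, h, v, f, d)
  "vhuuijtfwhv" → prefix "v" already present; 10 new (h, u, u, i, j, t, f, w, h, v)
  "vdmfn" → prefix "vd" already present; 3 new (m, f, n)
  "vtxya" → prefix "vt" already present; 3 new (x, y, a)
  "virwqlqbhg" → prefix "v" already present; 9 new (i, r, w, q, l, q, b, h, g)
Total nodes = 3 + 2 + 8 + 8 + 3 + 5 + 6 + 8 + 7 + 4 + 0 + 7 + 2 + 4 + 7 + 5 + 7 + 10 + 3 + 3 + 9 = 111

111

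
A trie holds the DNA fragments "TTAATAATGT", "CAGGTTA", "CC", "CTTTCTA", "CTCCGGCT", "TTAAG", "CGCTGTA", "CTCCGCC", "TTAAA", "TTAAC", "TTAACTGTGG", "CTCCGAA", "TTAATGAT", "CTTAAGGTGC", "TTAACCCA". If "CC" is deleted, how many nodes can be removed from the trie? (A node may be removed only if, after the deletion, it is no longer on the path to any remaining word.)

1

After clearing the end-marker at "CC", prune upward until reaching a node still needed by another word.
The suffix "C" (1 node) is used only by "CC"; the node for "C" still has the child "A", so pruning stops there.
Nodes removed: 1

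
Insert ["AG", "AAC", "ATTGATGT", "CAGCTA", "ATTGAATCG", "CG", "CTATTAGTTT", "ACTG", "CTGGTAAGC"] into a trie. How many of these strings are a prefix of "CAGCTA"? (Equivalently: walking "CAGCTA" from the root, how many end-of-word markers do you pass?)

1

Check each prefix of "CAGCTA" against the stored set — each match is an end-marker on the path.
Prefixes of the query that are stored words: "CAGCTA"
Count: 1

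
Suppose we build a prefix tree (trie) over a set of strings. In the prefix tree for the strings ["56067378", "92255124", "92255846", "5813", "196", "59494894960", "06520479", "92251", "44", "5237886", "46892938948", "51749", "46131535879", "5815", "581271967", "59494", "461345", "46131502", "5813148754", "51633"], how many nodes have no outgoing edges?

18

Leaves are exactly the stored words that no other stored word extends.
Those words: "06520479", "196", "44", "46131502", "46131535879", "461345", "46892938948", "51633", "51749", "5237886", "56067378", "581271967", "5813148754", "5815", "59494894960", "92251", "92255124", "92255846"
Leaf count: 18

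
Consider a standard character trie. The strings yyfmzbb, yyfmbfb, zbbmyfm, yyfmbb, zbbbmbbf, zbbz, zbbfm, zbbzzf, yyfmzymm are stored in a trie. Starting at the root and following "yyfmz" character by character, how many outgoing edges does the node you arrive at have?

2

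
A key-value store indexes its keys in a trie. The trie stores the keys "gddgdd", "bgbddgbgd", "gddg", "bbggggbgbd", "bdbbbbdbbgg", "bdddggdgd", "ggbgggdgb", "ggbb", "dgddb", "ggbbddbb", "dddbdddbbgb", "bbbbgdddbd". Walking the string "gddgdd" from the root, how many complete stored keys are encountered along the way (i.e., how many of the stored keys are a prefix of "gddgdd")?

2

Walk "gddgdd" from the root; an end-of-word marker is hit whenever a stored word is a prefix of "gddgdd".
Prefixes of the query that are stored words: "gddg", "gddgdd"
Count: 2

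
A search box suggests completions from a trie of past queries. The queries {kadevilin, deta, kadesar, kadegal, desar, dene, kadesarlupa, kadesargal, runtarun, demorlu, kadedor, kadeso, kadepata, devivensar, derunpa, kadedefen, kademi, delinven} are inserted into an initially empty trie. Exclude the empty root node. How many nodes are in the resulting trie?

For each word, the new-node count is its length minus the longest prefix already in the trie:
  "kadevilin" → 9 new (k, a, d, e, v, i, l, i, n)
  "deta" → 4 new (d, e, t, a)
  "kadesar" → prefix "kade" already present; 3 new (s, a, r)
  "kadegal" → prefix "kade" already present; 3 new (g, a, l)
  "desar" → prefix "de" already present; 3 new (s, a, r)
  "dene" → prefix "de" already present; 2 new (n, e)
  "kadesarlupa" → prefix "kadesar" already present; 4 new (l, u, p, a)
  "kadesargal" → prefix "kadesar" already present; 3 new (g, a, l)
  "runtarun" → 8 new (r, u, n, t, a, r, u, n)
  "demorlu" → prefix "de" already present; 5 new (m, o, r, l, u)
  "kadedor" → prefix "kade" already present; 3 new (d, o, r)
  "kadeso" → prefix "kades" already present; 1 new (o)
  "kadepata" → prefix "kade" already present; 4 new (p, a, t, a)
  "devivensar" → prefix "de" already present; 8 new (v, i, v, e, n, s, a, r)
  "derunpa" → prefix "de" already present; 5 new (r, u, n, p, a)
  "kadedefen" → prefix "kaded" already present; 4 new (e, f, e, n)
  "kademi" → prefix "kade" already present; 2 new (m, i)
  "delinven" → prefix "de" already present; 6 new (l, i, n, v, e, n)
Total nodes = 9 + 4 + 3 + 3 + 3 + 2 + 4 + 3 + 8 + 5 + 3 + 1 + 4 + 8 + 5 + 4 + 2 + 6 = 77

77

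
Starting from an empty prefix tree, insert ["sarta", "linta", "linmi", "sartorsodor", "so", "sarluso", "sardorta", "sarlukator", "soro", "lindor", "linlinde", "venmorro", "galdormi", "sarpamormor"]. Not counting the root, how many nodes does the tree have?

68

Insert word by word; a character creates a node only if that edge doesn't already exist:
  "sarta" → 5 new (s, a, r, t, a)
  "linta" → 5 new (l, i, n, t, a)
  "linmi" → prefix "lin" already present; 2 new (m, i)
  "sartorsodor" → prefix "sart" already present; 7 new (o, r, s, o, d, o, r)
  "so" → prefix "s" already present; 1 new (o)
  "sarluso" → prefix "sar" already present; 4 new (l, u, s, o)
  "sardorta" → prefix "sar" already present; 5 new (d, o, r, t, a)
  "sarlukator" → prefix "sarlu" already present; 5 new (k, a, t, o, r)
  "soro" → prefix "so" already present; 2 new (r, o)
  "lindor" → prefix "lin" already present; 3 new (d, o, r)
  "linlinde" → prefix "lin" already present; 5 new (l, i, n, d, e)
  "venmorro" → 8 new (v, e, n, m, o, r, r, o)
  "galdormi" → 8 new (g, a, l, d, o, r, m, i)
  "sarpamormor" → prefix "sar" already present; 8 new (p, a, m, o, r, m, o, r)
Total nodes = 5 + 5 + 2 + 7 + 1 + 4 + 5 + 5 + 2 + 3 + 5 + 8 + 8 + 8 = 68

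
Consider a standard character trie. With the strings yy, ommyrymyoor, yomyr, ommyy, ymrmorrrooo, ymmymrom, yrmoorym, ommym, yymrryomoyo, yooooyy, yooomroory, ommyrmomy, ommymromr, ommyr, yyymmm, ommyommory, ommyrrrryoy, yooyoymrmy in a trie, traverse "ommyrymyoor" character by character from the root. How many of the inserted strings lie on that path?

Walk "ommyrymyoor" from the root; an end-of-word marker is hit whenever a stored word is a prefix of "ommyrymyoor".
Prefixes of the query that are stored words: "ommyr", "ommyrymyoor"
Count: 2

2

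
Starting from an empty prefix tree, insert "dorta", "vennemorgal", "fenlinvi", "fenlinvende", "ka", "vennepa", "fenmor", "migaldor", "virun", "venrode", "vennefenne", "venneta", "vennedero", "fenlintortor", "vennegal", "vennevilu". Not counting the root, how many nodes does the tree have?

75

Count nodes per top-level branch (shared prefixes stored once):
  'd'-branch (dorta): 5 nodes
  'f'-branch (fenlintortor, fenlinvende, fenlinvi, fenmor): 21 nodes
  'k'-branch (ka): 2 nodes
  'm'-branch (migaldor): 8 nodes
  'v'-branch (vennedero, vennefenne, vennegal, vennemorgal, vennepa, venneta, vennevilu, venrode, virun): 39 nodes
Sum: 75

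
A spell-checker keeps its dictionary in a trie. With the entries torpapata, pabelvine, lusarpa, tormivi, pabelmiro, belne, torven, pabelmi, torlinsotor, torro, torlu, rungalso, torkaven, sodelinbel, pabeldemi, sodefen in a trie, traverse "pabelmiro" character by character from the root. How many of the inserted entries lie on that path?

Traverse "pabelmiro" character by character; count nodes along the way that are marked as word ends.
Prefixes of the query that are stored words: "pabelmi", "pabelmiro"
Count: 2

2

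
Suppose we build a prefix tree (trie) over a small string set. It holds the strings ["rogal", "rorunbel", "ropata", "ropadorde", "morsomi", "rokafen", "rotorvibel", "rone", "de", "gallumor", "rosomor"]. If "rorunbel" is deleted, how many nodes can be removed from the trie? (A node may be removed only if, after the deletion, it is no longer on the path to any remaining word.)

6

After clearing the end-marker at "rorunbel", prune upward until reaching a node still needed by another word.
The suffix "runbel" (6 nodes) is used only by "rorunbel"; the node for "ro" still has the child "g", so pruning stops there.
Nodes removed: 6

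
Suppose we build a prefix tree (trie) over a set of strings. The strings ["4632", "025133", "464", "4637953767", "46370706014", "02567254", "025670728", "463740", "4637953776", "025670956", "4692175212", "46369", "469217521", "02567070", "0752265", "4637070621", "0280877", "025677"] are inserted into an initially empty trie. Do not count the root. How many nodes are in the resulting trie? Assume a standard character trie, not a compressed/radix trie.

Trace insertions, counting only characters that open a new branch:
  "4632" → 4 new (4, 6, 3, 2)
  "025133" → 6 new (0, 2, 5, 1, 3, 3)
  "464" → prefix "46" already present; 1 new (4)
  "4637953767" → prefix "463" already present; 7 new (7, 9, 5, 3, 7, 6, 7)
  "46370706014" → prefix "4637" already present; 7 new (0, 7, 0, 6, 0, 1, 4)
  "02567254" → prefix "025" already present; 5 new (6, 7, 2, 5, 4)
  "025670728" → prefix "02567" already present; 4 new (0, 7, 2, 8)
  "463740" → prefix "4637" already present; 2 new (4, 0)
  "4637953776" → prefix "46379537" already present; 2 new (7, 6)
  "025670956" → prefix "025670" already present; 3 new (9, 5, 6)
  "4692175212" → prefix "46" already present; 8 new (9, 2, 1, 7, 5, 2, 1, 2)
  "46369" → prefix "463" already present; 2 new (6, 9)
  "469217521" → prefix "469217521" already present; 0 new (none)
  "02567070" → prefix "0256707" already present; 1 new (0)
  "0752265" → prefix "0" already present; 6 new (7, 5, 2, 2, 6, 5)
  "4637070621" → prefix "46370706" already present; 2 new (2, 1)
  "0280877" → prefix "02" already present; 5 new (8, 0, 8, 7, 7)
  "025677" → prefix "02567" already present; 1 new (7)
Total nodes = 4 + 6 + 1 + 7 + 7 + 5 + 4 + 2 + 2 + 3 + 8 + 2 + 0 + 1 + 6 + 2 + 5 + 1 = 66

66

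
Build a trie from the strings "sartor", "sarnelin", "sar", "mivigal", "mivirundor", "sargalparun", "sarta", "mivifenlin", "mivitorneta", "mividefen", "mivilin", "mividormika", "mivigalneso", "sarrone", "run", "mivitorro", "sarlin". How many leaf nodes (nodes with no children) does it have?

15

A leaf is a node with no children — equivalently, the end of a word that is not a proper prefix of any other stored word.
Those words: "mividefen", "mividormika", "mivifenlin", "mivigalneso", "mivilin", "mivirundor", "mivitorneta", "mivitorro", "run", "sargalparun", "sarlin", "sarnelin", "sarrone", "sarta", "sartor"
Leaf count: 15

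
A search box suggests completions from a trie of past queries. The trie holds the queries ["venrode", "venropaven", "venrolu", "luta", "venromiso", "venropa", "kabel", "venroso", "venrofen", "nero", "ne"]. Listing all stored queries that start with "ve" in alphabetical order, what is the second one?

venrofen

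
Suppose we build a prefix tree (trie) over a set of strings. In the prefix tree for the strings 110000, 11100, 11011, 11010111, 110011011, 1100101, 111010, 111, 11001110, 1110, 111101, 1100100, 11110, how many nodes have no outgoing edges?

10

A leaf is a node with no children — equivalently, the end of a word that is not a proper prefix of any other stored word.
Those words: "110000", "1100100", "1100101", "110011011", "11001110", "11010111", "11011", "11100", "111010", "111101"
Leaf count: 10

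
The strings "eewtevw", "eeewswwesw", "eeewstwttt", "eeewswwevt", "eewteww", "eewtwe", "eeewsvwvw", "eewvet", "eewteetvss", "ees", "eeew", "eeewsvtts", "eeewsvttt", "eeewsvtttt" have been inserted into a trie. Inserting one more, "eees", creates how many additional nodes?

1

"eee" is already a path in the trie; the remaining "s" must be added.
Each of the 1 remaining characters creates one node.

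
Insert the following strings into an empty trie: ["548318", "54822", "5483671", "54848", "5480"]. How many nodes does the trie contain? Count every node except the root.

14

Trie structure (* marks end of a word):
(root)
└─ 5
   └─ 4
      └─ 8
         ├─ 0 *
         ├─ 2
         │  └─ 2 *
         ├─ 3
         │  ├─ 1
         │  │  └─ 8 *
         │  └─ 6
         │     └─ 7
         │        └─ 1 *
         └─ 4
            └─ 8 *
Counting every labelled node above: 14.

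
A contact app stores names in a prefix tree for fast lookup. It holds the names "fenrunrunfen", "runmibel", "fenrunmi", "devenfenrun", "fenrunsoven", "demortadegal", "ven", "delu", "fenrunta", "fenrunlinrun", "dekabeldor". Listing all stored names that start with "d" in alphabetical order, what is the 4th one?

Filter for "d…" and sort: "dekabeldor", "delu", "demortadegal", "devenfenrun"
The 4th is devenfenrun.

devenfenrun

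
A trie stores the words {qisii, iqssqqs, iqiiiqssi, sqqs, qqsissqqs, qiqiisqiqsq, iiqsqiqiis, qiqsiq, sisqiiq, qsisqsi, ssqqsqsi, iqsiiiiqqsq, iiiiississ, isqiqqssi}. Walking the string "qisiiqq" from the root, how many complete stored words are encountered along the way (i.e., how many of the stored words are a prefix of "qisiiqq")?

1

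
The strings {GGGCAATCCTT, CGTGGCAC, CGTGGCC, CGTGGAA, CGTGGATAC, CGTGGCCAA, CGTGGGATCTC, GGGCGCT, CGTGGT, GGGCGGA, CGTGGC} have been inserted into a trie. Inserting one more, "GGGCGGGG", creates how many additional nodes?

2

Walking "GGGCGGGG" from the root, the first 6 characters ("GGGCGG") follow existing edges; "G" is the first miss.
Each of the 2 remaining characters creates one node.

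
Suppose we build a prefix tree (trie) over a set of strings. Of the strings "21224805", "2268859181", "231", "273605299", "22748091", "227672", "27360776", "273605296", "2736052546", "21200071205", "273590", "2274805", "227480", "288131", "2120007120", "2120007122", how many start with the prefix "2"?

Traverse to the node for "2", then collect every word in that subtree.
Matches: "2120007120", "21200071205", "2120007122", "21224805", "2268859181", "227480", "2274805", "22748091", "227672", "231", "273590", "2736052546", "273605296", "273605299", "27360776", "288131"
Count: 16

16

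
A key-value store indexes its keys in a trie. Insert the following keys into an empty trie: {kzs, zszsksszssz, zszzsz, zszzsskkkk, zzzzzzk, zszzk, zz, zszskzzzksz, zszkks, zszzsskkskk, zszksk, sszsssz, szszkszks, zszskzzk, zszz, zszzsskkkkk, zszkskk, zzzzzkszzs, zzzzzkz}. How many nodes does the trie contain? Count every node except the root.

Trace insertions, counting only characters that open a new branch:
  "kzs" → 3 new (k, z, s)
  "zszsksszssz" → 11 new (z, s, z, s, k, s, s, z, s, s, z)
  "zszzsz" → prefix "zsz" already present; 3 new (z, s, z)
  "zszzsskkkk" → prefix "zszzs" already present; 5 new (s, k, k, k, k)
  "zzzzzzk" → prefix "z" already present; 6 new (z, z, z, z, z, k)
  "zszzk" → prefix "zszz" already present; 1 new (k)
  "zz" → prefix "zz" already present; 0 new (none)
  "zszskzzzksz" → prefix "zszsk" already present; 6 new (z, z, z, k, s, z)
  "zszkks" → prefix "zsz" already present; 3 new (k, k, s)
  "zszzsskkskk" → prefix "zszzsskk" already present; 3 new (s, k, k)
  "zszksk" → prefix "zszk" already present; 2 new (s, k)
  "sszsssz" → 7 new (s, s, z, s, s, s, z)
  "szszkszks" → prefix "s" already present; 8 new (z, s, z, k, s, z, k, s)
  "zszskzzk" → prefix "zszskzz" already present; 1 new (k)
  "zszz" → prefix "zszz" already present; 0 new (none)
  "zszzsskkkkk" → prefix "zszzsskkkk" already present; 1 new (k)
  "zszkskk" → prefix "zszksk" already present; 1 new (k)
  "zzzzzkszzs" → prefix "zzzzz" already present; 5 new (k, s, z, z, s)
  "zzzzzkz" → prefix "zzzzzk" already present; 1 new (z)
Total nodes = 3 + 11 + 3 + 5 + 6 + 1 + 0 + 6 + 3 + 3 + 2 + 7 + 8 + 1 + 0 + 1 + 1 + 5 + 1 = 67

67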